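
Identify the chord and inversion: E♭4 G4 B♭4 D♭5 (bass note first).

The distinct note names are Eb, G, Bb, Db. Stacked in thirds they read Eb–G–Bb–Db, which is a dominant seventh chord on Eb.
With the root (Eb) in the bass, the chord is in root position (figured bass 7).

Eb dominant seventh, root position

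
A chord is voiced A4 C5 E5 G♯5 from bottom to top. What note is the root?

A

The distinct letter names are A, C, E, G#. Arranged as a stack of thirds they read A–C–E–G#, so A is the root (an A minor-major seventh chord).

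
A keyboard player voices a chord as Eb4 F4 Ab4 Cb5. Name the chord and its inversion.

F half-diminished seventh, third inversion

Reducing to letter names: Eb, F, Ab, Cb. These stack in thirds as F–Ab–Cb–Eb — an F half-diminished seventh chord.
The lowest note is Eb, the seventh of the chord, so this is third inversion (figured bass 4/2).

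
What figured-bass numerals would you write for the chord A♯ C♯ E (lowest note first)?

The notes A#, C#, E stack in thirds as A#–C#–E — an A# diminished triad. The bass A# is the root, so this is root position: figured 5/3.

5/3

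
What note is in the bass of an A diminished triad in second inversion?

A diminished is A–C–Eb. Second inversion places the fifth in the bass: Eb.

Eb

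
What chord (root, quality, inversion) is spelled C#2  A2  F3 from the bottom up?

The pitch classes C#, A, F arrange in thirds as F–A–C#: an F augmented triad.
C# is the fifth of F augmented; fifth in the bass means second inversion (figured bass 6/4).

F augmented, second inversion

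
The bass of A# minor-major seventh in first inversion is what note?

In first inversion the third is lowest. For A# minor-major seventh (A#–C#–E#–G##) that is C#.

C#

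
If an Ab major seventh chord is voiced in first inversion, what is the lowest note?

C

Ab major seventh is Ab–C–Eb–G. First inversion places the third in the bass: C.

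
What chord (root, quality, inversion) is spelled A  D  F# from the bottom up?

D major, second inversion

Reducing to letter names: A, D, F#. These stack in thirds as D–F#–A — a D major triad.
With the fifth (A) in the bass, the chord is in second inversion (figured bass 6/4).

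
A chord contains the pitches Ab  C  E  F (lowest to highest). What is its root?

F

Reordering Ab, C, E, F into stacked thirds gives F–Ab–C–E; the bottom of that stack, F, is the root.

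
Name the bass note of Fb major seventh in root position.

The root of Fb major seventh (Fb–Ab–Cb–Eb) is Fb; that is the bass in root position.

Fb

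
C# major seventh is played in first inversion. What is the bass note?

E#

C# major seventh is C#–E#–G#–B#. First inversion places the third in the bass: E#.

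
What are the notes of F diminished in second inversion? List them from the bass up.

Spelling F diminished: F–Ab–Cb. In second inversion the fifth is bass, giving Cb, F, Ab from the bottom.

Cb, F, Ab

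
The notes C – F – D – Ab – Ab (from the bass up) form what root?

D

The distinct letter names are C, F, D, Ab. Arranged as a stack of thirds they read D–F–Ab–C, so D is the root (a D half-diminished seventh chord).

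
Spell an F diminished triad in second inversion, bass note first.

Spelling F diminished: F–Ab–Cb. In second inversion the fifth is bass, giving Cb, F, Ab from the bottom.

Cb, F, Ab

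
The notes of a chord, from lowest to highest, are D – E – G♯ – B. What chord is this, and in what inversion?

The pitch classes D, E, G#, B arrange in thirds as E–G#–B–D: an E dominant seventh chord.
The lowest note is D, the seventh of the chord, so this is third inversion (figured bass 4/2).

E dominant seventh, third inversion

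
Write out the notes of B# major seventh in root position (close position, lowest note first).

B#, D##, F##, A##

B# major seventh is B#–D##–F##–A##. Root position puts the root (B#) in the bass, with the remaining tones above: B#, D##, F##, A##.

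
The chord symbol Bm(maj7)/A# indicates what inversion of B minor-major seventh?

Bm(maj7)/A# means B minor-major seventh with A# in the bass. A# is the seventh of B minor-major seventh (B–D–F#–A#), so this is third inversion.

third inversion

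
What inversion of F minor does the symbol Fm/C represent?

Fm/C means F minor with C in the bass. C is the fifth of F minor (F–Ab–C), so this is second inversion.

second inversion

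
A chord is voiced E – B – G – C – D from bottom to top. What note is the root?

Reordering E, B, G, C, D into stacked thirds gives C–E–G–B–D; the bottom of that stack, C, is the root.

C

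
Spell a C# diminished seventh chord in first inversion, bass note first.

E, G, Bb, C#

C# diminished seventh is C#–E–G–Bb. First inversion puts the third (E) in the bass, with the remaining tones above: E, G, Bb, C#.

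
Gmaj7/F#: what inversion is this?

third inversion

Gmaj7/F# means G major seventh with F# in the bass. F# is the seventh of G major seventh (G–B–D–F#), so this is third inversion.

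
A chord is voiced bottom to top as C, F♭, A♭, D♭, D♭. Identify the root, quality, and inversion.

The distinct note names are C, Fb, Ab, Db. Stacked in thirds they read Db–Fb–Ab–C, which is a minor-major seventh chord on Db.
C is the seventh of Db minor-major seventh; seventh in the bass means third inversion (figured bass 4/2).

Db minor-major seventh, third inversion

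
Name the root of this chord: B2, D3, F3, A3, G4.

The distinct letter names are B, D, F, A, G. Arranged as a stack of thirds they read G–B–D–F–A, so G is the root (a G dominant ninth chord).

G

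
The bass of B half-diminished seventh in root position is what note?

B

In root position the root is lowest. For B half-diminished seventh (B–D–F–A) that is B.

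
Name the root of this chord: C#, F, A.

F

Reordering C#, F, A into stacked thirds gives F–A–C#; the bottom of that stack, F, is the root.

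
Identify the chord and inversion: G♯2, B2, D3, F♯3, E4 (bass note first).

E dominant ninth, first inversion

The distinct note names are G#, B, D, F#, E. Stacked in thirds they read E–G#–B–D–F#, which is a dominant ninth chord on E.
G# is the third of E dominant ninth; third in the bass means first inversion.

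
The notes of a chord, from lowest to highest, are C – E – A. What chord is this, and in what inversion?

The distinct note names are C, E, A. Stacked in thirds they read A–C–E, which is a minor triad on A.
C is the third of A minor; third in the bass means first inversion (figured bass 6).

A minor, first inversion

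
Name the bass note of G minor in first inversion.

Bb

The third of G minor (G–Bb–D) is Bb; that is the bass in first inversion.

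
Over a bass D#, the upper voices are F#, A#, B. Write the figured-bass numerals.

6/5

The notes D#, F#, A#, B stack in thirds as B–D#–F#–A# — a B major seventh chord. The bass D# is the third, so this is first inversion: figured 6/5.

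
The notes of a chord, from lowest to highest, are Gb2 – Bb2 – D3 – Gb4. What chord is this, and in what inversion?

Reducing to letter names: Gb, Bb, D. These stack in thirds as Gb–Bb–D — a Gb augmented triad.
The lowest note is Gb, the root of the chord, so this is root position (figured bass 5/3).

Gb augmented, root position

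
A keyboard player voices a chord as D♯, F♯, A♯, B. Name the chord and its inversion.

B major seventh, first inversion

The distinct note names are D#, F#, A#, B. Stacked in thirds they read B–D#–F#–A#, which is a major seventh chord on B.
D# is the third of B major seventh; third in the bass means first inversion (figured bass 6/5).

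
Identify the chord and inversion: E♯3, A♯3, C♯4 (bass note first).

A# minor, second inversion

The pitch classes E#, A#, C# arrange in thirds as A#–C#–E#: an A# minor triad.
With the fifth (E#) in the bass, the chord is in second inversion (figured bass 6/4).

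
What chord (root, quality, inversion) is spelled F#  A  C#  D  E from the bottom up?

D major ninth, first inversion

The distinct note names are F#, A, C#, D, E. Stacked in thirds they read D–F#–A–C#–E, which is a major ninth chord on D.
F# is the third of D major ninth; third in the bass means first inversion.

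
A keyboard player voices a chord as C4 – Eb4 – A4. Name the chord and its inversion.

Reducing to letter names: C, Eb, A. These stack in thirds as A–C–Eb — an A diminished triad.
C is the third of A diminished; third in the bass means first inversion (figured bass 6).

A diminished, first inversion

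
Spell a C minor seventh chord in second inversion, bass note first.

Spelling C minor seventh: C–Eb–G–Bb. In second inversion the fifth is bass, giving G, Bb, C, Eb from the bottom.

G, Bb, C, Eb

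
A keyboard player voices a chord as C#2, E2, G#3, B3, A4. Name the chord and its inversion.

Reducing to letter names: C#, E, G#, B, A. These stack in thirds as A–C#–E–G#–B — an A major ninth chord.
C# is the third of A major ninth; third in the bass means first inversion.

A major ninth, first inversion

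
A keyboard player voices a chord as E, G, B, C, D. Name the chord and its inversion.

C major ninth, first inversion

The distinct note names are E, G, B, C, D. Stacked in thirds they read C–E–G–B–D, which is a major ninth chord on C.
With the third (E) in the bass, the chord is in first inversion.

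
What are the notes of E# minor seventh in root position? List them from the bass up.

E# minor seventh is E#–G#–B#–D#. Root position puts the root (E#) in the bass, with the remaining tones above: E#, G#, B#, D#.

E#, G#, B#, D#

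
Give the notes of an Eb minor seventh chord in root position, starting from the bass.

The chord tones are Eb–Gb–Bb–Db. With the root (Eb) lowest for root position: Eb, Gb, Bb, Db.

Eb, Gb, Bb, Db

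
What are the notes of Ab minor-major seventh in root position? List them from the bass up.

Ab, Cb, Eb, G

Spelling Ab minor-major seventh: Ab–Cb–Eb–G. In root position the root is bass, giving Ab, Cb, Eb, G from the bottom.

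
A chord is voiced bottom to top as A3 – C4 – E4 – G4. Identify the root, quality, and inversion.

A minor seventh, root position

The distinct note names are A, C, E, G. Stacked in thirds they read A–C–E–G, which is a minor seventh chord on A.
With the root (A) in the bass, the chord is in root position (figured bass 7).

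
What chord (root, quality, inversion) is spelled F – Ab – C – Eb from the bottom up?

The pitch classes F, Ab, C, Eb arrange in thirds as F–Ab–C–Eb: an F minor seventh chord.
F is the root of F minor seventh; root in the bass means root position (figured bass 7).

F minor seventh, root position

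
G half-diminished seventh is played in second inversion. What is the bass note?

The fifth of G half-diminished seventh (G–Bb–Db–F) is Db; that is the bass in second inversion.

Db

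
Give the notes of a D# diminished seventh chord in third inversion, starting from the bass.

D# diminished seventh is D#–F#–A–C. Third inversion puts the seventh (C) in the bass, with the remaining tones above: C, D#, F#, A.

C, D#, F#, A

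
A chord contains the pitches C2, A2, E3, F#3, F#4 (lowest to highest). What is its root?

F#

C, A, E, F# are the tones of an F# half-diminished seventh chord (F#–A–C–E), making F# the root.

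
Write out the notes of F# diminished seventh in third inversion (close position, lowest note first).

Eb, F#, A, C

Spelling F# diminished seventh: F#–A–C–Eb. In third inversion the seventh is bass, giving Eb, F#, A, C from the bottom.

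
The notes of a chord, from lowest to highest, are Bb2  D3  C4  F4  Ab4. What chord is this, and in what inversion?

The distinct note names are Bb, D, C, F, Ab. Stacked in thirds they read Bb–D–F–Ab–C, which is a dominant ninth chord on Bb.
Bb is the root of Bb dominant ninth; root in the bass means root position.

Bb dominant ninth, root position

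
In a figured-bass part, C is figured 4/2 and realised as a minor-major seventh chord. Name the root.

The figures 4/2 mean the seventh of the chord is in the bass. If C is the seventh of a minor-major seventh chord, the root is Db (chord tones Db–Fb–Ab–C).

Db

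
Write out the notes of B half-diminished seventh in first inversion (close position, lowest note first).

D, F, A, B

Spelling B half-diminished seventh: B–D–F–A. In first inversion the third is bass, giving D, F, A, B from the bottom.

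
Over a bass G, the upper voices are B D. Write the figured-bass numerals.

The notes G, B, D stack in thirds as G–B–D — a G major triad. The bass G is the root, so this is root position: figured 5/3.

5/3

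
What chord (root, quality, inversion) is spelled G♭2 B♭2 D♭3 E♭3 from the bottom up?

Reducing to letter names: Gb, Bb, Db, Eb. These stack in thirds as Eb–Gb–Bb–Db — an Eb minor seventh chord.
The lowest note is Gb, the third of the chord, so this is first inversion (figured bass 6/5).

Eb minor seventh, first inversion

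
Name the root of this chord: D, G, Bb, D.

Reordering D, G, Bb into stacked thirds gives G–Bb–D; the bottom of that stack, G, is the root.

G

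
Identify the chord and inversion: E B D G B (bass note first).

E minor seventh, root position

Reducing to letter names: E, B, D, G. These stack in thirds as E–G–B–D — an E minor seventh chord.
The lowest note is E, the root of the chord, so this is root position (figured bass 7).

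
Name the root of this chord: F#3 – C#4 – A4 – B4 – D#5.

B

F#, C#, A, B, D# are the tones of a B dominant ninth chord (B–D#–F#–A–C#), making B the root.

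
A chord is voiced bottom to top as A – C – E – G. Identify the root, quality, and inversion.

A minor seventh, root position

The distinct note names are A, C, E, G. Stacked in thirds they read A–C–E–G, which is a minor seventh chord on A.
The lowest note is A, the root of the chord, so this is root position (figured bass 7).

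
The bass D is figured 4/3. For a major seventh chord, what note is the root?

The figures 4/3 mean the fifth of the chord is in the bass. If D is the fifth of a major seventh chord, the root is G (chord tones G–B–D–F#).

G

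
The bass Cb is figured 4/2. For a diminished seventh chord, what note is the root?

D

The figures 4/2 mean the seventh of the chord is in the bass. If Cb is the seventh of a diminished seventh chord, the root is D (chord tones D–F–Ab–Cb).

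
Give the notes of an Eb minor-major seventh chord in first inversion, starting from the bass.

Spelling Eb minor-major seventh: Eb–Gb–Bb–D. In first inversion the third is bass, giving Gb, Bb, D, Eb from the bottom.

Gb, Bb, D, Eb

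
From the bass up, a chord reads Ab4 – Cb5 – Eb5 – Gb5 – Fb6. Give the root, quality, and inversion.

The pitch classes Ab, Cb, Eb, Gb, Fb arrange in thirds as Fb–Ab–Cb–Eb–Gb: an Fb major ninth chord.
Ab is the third of Fb major ninth; third in the bass means first inversion.

Fb major ninth, first inversion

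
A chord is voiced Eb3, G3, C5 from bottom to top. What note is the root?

C

Reordering Eb, G, C into stacked thirds gives C–Eb–G; the bottom of that stack, C, is the root.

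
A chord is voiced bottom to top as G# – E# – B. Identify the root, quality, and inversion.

Reducing to letter names: G#, E#, B. These stack in thirds as E#–G#–B — an E# diminished triad.
With the third (G#) in the bass, the chord is in first inversion (figured bass 6).

E# diminished, first inversion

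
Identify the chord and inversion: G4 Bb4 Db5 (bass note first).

G diminished, root position

The pitch classes G, Bb, Db arrange in thirds as G–Bb–Db: a G diminished triad.
G is the root of G diminished; root in the bass means root position (figured bass 5/3).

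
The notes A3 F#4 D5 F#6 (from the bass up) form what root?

A, F#, D are the tones of a D major triad (D–F#–A), making D the root.

D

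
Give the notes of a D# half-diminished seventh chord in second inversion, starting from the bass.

D# half-diminished seventh is D#–F#–A–C#. Second inversion puts the fifth (A) in the bass, with the remaining tones above: A, C#, D#, F#.

A, C#, D#, F#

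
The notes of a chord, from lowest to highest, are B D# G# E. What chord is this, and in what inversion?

E major seventh, second inversion

The distinct note names are B, D#, G#, E. Stacked in thirds they read E–G#–B–D#, which is a major seventh chord on E.
B is the fifth of E major seventh; fifth in the bass means second inversion (figured bass 4/3).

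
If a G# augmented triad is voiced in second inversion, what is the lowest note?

The fifth of G# augmented (G#–B#–D##) is D##; that is the bass in second inversion.

D##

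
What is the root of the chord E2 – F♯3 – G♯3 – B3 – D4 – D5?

The distinct letter names are E, F#, G#, B, D. Arranged as a stack of thirds they read E–G#–B–D–F#, so E is the root (an E dominant ninth chord).

E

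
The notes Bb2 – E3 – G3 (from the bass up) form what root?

Reordering Bb, E, G into stacked thirds gives E–G–Bb; the bottom of that stack, E, is the root.

E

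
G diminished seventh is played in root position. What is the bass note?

G

G diminished seventh is G–Bb–Db–Fb. Root position places the root in the bass: G.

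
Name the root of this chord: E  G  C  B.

C

The distinct letter names are E, G, C, B. Arranged as a stack of thirds they read C–E–G–B, so C is the root (a C major seventh chord).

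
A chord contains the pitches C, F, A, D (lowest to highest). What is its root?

D

C, F, A, D are the tones of a D minor seventh chord (D–F–A–C), making D the root.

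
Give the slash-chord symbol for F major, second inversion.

FM/C

Second inversion of F major has the fifth (C) in the bass. As a slash chord: FM/C.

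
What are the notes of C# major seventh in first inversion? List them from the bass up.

E#, G#, B#, C#

The chord tones are C#–E#–G#–B#. With the third (E#) lowest for first inversion: E#, G#, B#, C#.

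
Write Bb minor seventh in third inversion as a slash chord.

Third inversion of Bb minor seventh has the seventh (Ab) in the bass. As a slash chord: Bbm7/Ab.

Bbm7/Ab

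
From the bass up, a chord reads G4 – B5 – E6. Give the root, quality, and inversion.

Reducing to letter names: G, B, E. These stack in thirds as E–G–B — an E minor triad.
The lowest note is G, the third of the chord, so this is first inversion (figured bass 6).

E minor, first inversion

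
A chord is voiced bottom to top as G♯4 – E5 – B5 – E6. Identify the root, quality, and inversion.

Reducing to letter names: G#, E, B. These stack in thirds as E–G#–B — an E major triad.
The lowest note is G#, the third of the chord, so this is first inversion (figured bass 6).

E major, first inversion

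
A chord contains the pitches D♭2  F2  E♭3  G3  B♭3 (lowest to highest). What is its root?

Reordering Db, F, Eb, G, Bb into stacked thirds gives Eb–G–Bb–Db–F; the bottom of that stack, Eb, is the root.

Eb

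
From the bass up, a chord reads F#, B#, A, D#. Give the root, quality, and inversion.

B# diminished seventh, second inversion

The pitch classes F#, B#, A, D# arrange in thirds as B#–D#–F#–A: a B# diminished seventh chord.
With the fifth (F#) in the bass, the chord is in second inversion (figured bass 4/3).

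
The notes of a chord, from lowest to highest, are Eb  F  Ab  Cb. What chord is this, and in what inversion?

The distinct note names are Eb, F, Ab, Cb. Stacked in thirds they read F–Ab–Cb–Eb, which is a half-diminished seventh chord on F.
The lowest note is Eb, the seventh of the chord, so this is third inversion (figured bass 4/2).

F half-diminished seventh, third inversion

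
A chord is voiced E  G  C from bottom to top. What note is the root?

C

E, G, C are the tones of a C major triad (C–E–G), making C the root.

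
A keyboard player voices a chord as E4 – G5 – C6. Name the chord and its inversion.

The distinct note names are E, G, C. Stacked in thirds they read C–E–G, which is a major triad on C.
The lowest note is E, the third of the chord, so this is first inversion (figured bass 6).

C major, first inversion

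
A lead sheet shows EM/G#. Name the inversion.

EM/G# means E major with G# in the bass. G# is the third of E major (E–G#–B), so this is first inversion.

first inversion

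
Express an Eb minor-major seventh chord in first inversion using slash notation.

First inversion of Eb minor-major seventh has the third (Gb) in the bass. As a slash chord: Ebm(maj7)/Gb.

Ebm(maj7)/Gb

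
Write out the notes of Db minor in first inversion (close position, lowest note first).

Fb, Ab, Db

Db minor is Db–Fb–Ab. First inversion puts the third (Fb) in the bass, with the remaining tones above: Fb, Ab, Db.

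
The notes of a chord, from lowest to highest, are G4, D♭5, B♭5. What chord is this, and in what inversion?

G diminished, root position

The pitch classes G, Db, Bb arrange in thirds as G–Bb–Db: a G diminished triad.
G is the root of G diminished; root in the bass means root position (figured bass 5/3).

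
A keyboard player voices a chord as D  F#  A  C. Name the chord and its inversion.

The pitch classes D, F#, A, C arrange in thirds as D–F#–A–C: a D dominant seventh chord.
D is the root of D dominant seventh; root in the bass means root position (figured bass 7).

D dominant seventh, root position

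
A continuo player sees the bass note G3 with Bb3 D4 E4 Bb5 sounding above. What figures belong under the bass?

6/5

The notes G, Bb, D, E stack in thirds as E–G–Bb–D — an E half-diminished seventh chord. The bass G is the third, so this is first inversion: figured 6/5.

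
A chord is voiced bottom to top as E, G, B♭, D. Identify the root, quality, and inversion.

E half-diminished seventh, root position

Reducing to letter names: E, G, Bb, D. These stack in thirds as E–G–Bb–D — an E half-diminished seventh chord.
With the root (E) in the bass, the chord is in root position (figured bass 7).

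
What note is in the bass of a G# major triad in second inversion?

G# major is G#–B#–D#. Second inversion places the fifth in the bass: D#.

D#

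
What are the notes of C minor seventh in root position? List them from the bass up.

The chord tones are C–Eb–G–Bb. With the root (C) lowest for root position: C, Eb, G, Bb.

C, Eb, G, Bb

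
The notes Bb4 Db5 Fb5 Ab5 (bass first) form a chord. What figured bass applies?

The notes Bb, Db, Fb, Ab stack in thirds as Bb–Db–Fb–Ab — a Bb half-diminished seventh chord. The bass Bb is the root, so this is root position: figured 7.

7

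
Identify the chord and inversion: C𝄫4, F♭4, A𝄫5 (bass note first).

Fb diminished, second inversion

The pitch classes Cbb, Fb, Abb arrange in thirds as Fb–Abb–Cbb: an Fb diminished triad.
With the fifth (Cbb) in the bass, the chord is in second inversion (figured bass 6/4).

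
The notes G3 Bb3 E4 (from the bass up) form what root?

E

The distinct letter names are G, Bb, E. Arranged as a stack of thirds they read E–G–Bb, so E is the root (an E diminished triad).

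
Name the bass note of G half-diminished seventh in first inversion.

Bb

G half-diminished seventh is G–Bb–Db–F. First inversion places the third in the bass: Bb.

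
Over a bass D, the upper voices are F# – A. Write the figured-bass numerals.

The notes D, F#, A stack in thirds as D–F#–A — a D major triad. The bass D is the root, so this is root position: figured 5/3.

5/3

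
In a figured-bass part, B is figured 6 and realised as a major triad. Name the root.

G

The figures 6 mean the third of the chord is in the bass. If B is the third of a major triad, the root is G (chord tones G–B–D).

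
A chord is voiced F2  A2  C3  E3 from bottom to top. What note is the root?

Reordering F, A, C, E into stacked thirds gives F–A–C–E; the bottom of that stack, F, is the root.

F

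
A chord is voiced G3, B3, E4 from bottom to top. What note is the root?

E

The distinct letter names are G, B, E. Arranged as a stack of thirds they read E–G–B, so E is the root (an E minor triad).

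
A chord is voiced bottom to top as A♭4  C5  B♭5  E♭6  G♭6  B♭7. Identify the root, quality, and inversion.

The distinct note names are Ab, C, Bb, Eb, Gb. Stacked in thirds they read Ab–C–Eb–Gb–Bb, which is a dominant ninth chord on Ab.
Ab is the root of Ab dominant ninth; root in the bass means root position.

Ab dominant ninth, root position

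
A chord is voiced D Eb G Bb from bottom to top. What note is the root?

Reordering D, Eb, G, Bb into stacked thirds gives Eb–G–Bb–D; the bottom of that stack, Eb, is the root.

Eb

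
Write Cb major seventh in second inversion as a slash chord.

Cbmaj7/Gb

Second inversion of Cb major seventh has the fifth (Gb) in the bass. As a slash chord: Cbmaj7/Gb.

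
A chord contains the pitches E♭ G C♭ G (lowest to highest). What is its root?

Cb

Reordering Eb, G, Cb into stacked thirds gives Cb–Eb–G; the bottom of that stack, Cb, is the root.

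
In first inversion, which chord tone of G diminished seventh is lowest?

Bb

In first inversion the third is lowest. For G diminished seventh (G–Bb–Db–Fb) that is Bb.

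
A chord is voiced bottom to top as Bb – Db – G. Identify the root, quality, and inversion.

G diminished, first inversion

The pitch classes Bb, Db, G arrange in thirds as G–Bb–Db: a G diminished triad.
Bb is the third of G diminished; third in the bass means first inversion (figured bass 6).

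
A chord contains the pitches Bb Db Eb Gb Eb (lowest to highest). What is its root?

Bb, Db, Eb, Gb are the tones of an Eb minor seventh chord (Eb–Gb–Bb–Db), making Eb the root.

Eb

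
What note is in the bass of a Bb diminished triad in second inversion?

Fb

In second inversion the fifth is lowest. For Bb diminished (Bb–Db–Fb) that is Fb.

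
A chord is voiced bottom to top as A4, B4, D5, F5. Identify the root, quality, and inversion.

The pitch classes A, B, D, F arrange in thirds as B–D–F–A: a B half-diminished seventh chord.
A is the seventh of B half-diminished seventh; seventh in the bass means third inversion (figured bass 4/2).

B half-diminished seventh, third inversion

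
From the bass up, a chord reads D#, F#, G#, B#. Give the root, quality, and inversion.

G# dominant seventh, second inversion

The distinct note names are D#, F#, G#, B#. Stacked in thirds they read G#–B#–D#–F#, which is a dominant seventh chord on G#.
With the fifth (D#) in the bass, the chord is in second inversion (figured bass 4/3).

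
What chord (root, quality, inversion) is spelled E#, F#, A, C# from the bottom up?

F# minor-major seventh, third inversion

The pitch classes E#, F#, A, C# arrange in thirds as F#–A–C#–E#: an F# minor-major seventh chord.
E# is the seventh of F# minor-major seventh; seventh in the bass means third inversion (figured bass 4/2).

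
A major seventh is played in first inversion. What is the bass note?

A major seventh is A–C#–E–G#. First inversion places the third in the bass: C#.

C#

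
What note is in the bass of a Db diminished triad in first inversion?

In first inversion the third is lowest. For Db diminished (Db–Fb–Abb) that is Fb.

Fb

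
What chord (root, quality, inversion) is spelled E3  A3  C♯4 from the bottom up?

Reducing to letter names: E, A, C#. These stack in thirds as A–C#–E — an A major triad.
The lowest note is E, the fifth of the chord, so this is second inversion (figured bass 6/4).

A major, second inversion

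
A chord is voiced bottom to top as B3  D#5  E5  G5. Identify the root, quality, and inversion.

E minor-major seventh, second inversion

Reducing to letter names: B, D#, E, G. These stack in thirds as E–G–B–D# — an E minor-major seventh chord.
The lowest note is B, the fifth of the chord, so this is second inversion (figured bass 4/3).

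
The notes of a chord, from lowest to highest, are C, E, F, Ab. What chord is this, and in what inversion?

The pitch classes C, E, F, Ab arrange in thirds as F–Ab–C–E: an F minor-major seventh chord.
The lowest note is C, the fifth of the chord, so this is second inversion (figured bass 4/3).

F minor-major seventh, second inversion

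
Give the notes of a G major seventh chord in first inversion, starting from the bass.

B, D, F#, G

Spelling G major seventh: G–B–D–F#. In first inversion the third is bass, giving B, D, F#, G from the bottom.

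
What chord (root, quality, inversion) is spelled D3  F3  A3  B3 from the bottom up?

The distinct note names are D, F, A, B. Stacked in thirds they read B–D–F–A, which is a half-diminished seventh chord on B.
The lowest note is D, the third of the chord, so this is first inversion (figured bass 6/5).

B half-diminished seventh, first inversion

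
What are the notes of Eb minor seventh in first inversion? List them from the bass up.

Gb, Bb, Db, Eb

Eb minor seventh is Eb–Gb–Bb–Db. First inversion puts the third (Gb) in the bass, with the remaining tones above: Gb, Bb, Db, Eb.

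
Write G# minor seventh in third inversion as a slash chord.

Third inversion of G# minor seventh has the seventh (F#) in the bass. As a slash chord: G#m7/F#.

G#m7/F#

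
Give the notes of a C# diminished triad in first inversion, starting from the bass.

C# diminished is C#–E–G. First inversion puts the third (E) in the bass, with the remaining tones above: E, G, C#.

E, G, C#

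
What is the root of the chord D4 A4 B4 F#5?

Reordering D, A, B, F# into stacked thirds gives B–D–F#–A; the bottom of that stack, B, is the root.

B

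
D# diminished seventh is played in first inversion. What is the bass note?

The third of D# diminished seventh (D#–F#–A–C) is F#; that is the bass in first inversion.

F#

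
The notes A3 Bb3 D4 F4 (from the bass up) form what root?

Bb

The distinct letter names are A, Bb, D, F. Arranged as a stack of thirds they read Bb–D–F–A, so Bb is the root (a Bb major seventh chord).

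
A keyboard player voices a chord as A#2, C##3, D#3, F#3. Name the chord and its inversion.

The pitch classes A#, C##, D#, F# arrange in thirds as D#–F#–A#–C##: a D# minor-major seventh chord.
The lowest note is A#, the fifth of the chord, so this is second inversion (figured bass 4/3).

D# minor-major seventh, second inversion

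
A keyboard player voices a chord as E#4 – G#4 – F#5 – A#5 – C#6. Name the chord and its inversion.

Reducing to letter names: E#, G#, F#, A#, C#. These stack in thirds as F#–A#–C#–E#–G# — an F# major ninth chord.
With the seventh (E#) in the bass, the chord is in third inversion.

F# major ninth, third inversion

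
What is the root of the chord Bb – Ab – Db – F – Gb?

Gb

Bb, Ab, Db, F, Gb are the tones of a Gb major ninth chord (Gb–Bb–Db–F–Ab), making Gb the root.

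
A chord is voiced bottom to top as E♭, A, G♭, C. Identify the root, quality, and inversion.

The distinct note names are Eb, A, Gb, C. Stacked in thirds they read A–C–Eb–Gb, which is a diminished seventh chord on A.
Eb is the fifth of A diminished seventh; fifth in the bass means second inversion (figured bass 4/3).

A diminished seventh, second inversion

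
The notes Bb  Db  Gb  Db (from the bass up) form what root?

Bb, Db, Gb are the tones of a Gb major triad (Gb–Bb–Db), making Gb the root.

Gb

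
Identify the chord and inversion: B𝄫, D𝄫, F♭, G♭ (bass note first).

Gb half-diminished seventh, first inversion

Reducing to letter names: Bbb, Dbb, Fb, Gb. These stack in thirds as Gb–Bbb–Dbb–Fb — a Gb half-diminished seventh chord.
Bbb is the third of Gb half-diminished seventh; third in the bass means first inversion (figured bass 6/5).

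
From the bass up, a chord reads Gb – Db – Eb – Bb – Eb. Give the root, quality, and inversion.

Eb minor seventh, first inversion

Reducing to letter names: Gb, Db, Eb, Bb. These stack in thirds as Eb–Gb–Bb–Db — an Eb minor seventh chord.
With the third (Gb) in the bass, the chord is in first inversion (figured bass 6/5).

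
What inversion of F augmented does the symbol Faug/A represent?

first inversion

Faug/A means F augmented with A in the bass. A is the third of F augmented (F–A–C#), so this is first inversion.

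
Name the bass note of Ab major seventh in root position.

Ab

The root of Ab major seventh (Ab–C–Eb–G) is Ab; that is the bass in root position.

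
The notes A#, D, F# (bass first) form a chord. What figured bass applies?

The notes A#, D, F# stack in thirds as D–F#–A# — a D augmented triad. The bass A# is the fifth, so this is second inversion: figured 6/4.

6/4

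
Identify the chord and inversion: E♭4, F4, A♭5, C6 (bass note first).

The distinct note names are Eb, F, Ab, C. Stacked in thirds they read F–Ab–C–Eb, which is a minor seventh chord on F.
Eb is the seventh of F minor seventh; seventh in the bass means third inversion (figured bass 4/2).

F minor seventh, third inversion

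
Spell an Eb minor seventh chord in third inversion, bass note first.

The chord tones are Eb–Gb–Bb–Db. With the seventh (Db) lowest for third inversion: Db, Eb, Gb, Bb.

Db, Eb, Gb, Bb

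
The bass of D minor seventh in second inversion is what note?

A

D minor seventh is D–F–A–C. Second inversion places the fifth in the bass: A.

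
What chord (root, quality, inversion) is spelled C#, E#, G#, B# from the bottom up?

C# major seventh, root position

The distinct note names are C#, E#, G#, B#. Stacked in thirds they read C#–E#–G#–B#, which is a major seventh chord on C#.
C# is the root of C# major seventh; root in the bass means root position (figured bass 7).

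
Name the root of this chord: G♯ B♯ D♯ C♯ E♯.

G#, B#, D#, C#, E# are the tones of a C# major ninth chord (C#–E#–G#–B#–D#), making C# the root.

C#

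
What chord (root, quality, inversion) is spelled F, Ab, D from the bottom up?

Reducing to letter names: F, Ab, D. These stack in thirds as D–F–Ab — a D diminished triad.
With the third (F) in the bass, the chord is in first inversion (figured bass 6).

D diminished, first inversion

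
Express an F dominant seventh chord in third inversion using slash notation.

F7/Eb

Third inversion of F dominant seventh has the seventh (Eb) in the bass. As a slash chord: F7/Eb.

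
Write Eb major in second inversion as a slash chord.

Ebmaj/Bb

Second inversion of Eb major has the fifth (Bb) in the bass. As a slash chord: Ebmaj/Bb.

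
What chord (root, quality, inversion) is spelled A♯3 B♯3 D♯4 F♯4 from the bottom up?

B# half-diminished seventh, third inversion

The pitch classes A#, B#, D#, F# arrange in thirds as B#–D#–F#–A#: a B# half-diminished seventh chord.
The lowest note is A#, the seventh of the chord, so this is third inversion (figured bass 4/2).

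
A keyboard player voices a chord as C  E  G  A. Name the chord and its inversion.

The pitch classes C, E, G, A arrange in thirds as A–C–E–G: an A minor seventh chord.
C is the third of A minor seventh; third in the bass means first inversion (figured bass 6/5).

A minor seventh, first inversion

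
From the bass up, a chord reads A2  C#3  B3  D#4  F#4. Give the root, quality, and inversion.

B dominant ninth, third inversion

Reducing to letter names: A, C#, B, D#, F#. These stack in thirds as B–D#–F#–A–C# — a B dominant ninth chord.
A is the seventh of B dominant ninth; seventh in the bass means third inversion.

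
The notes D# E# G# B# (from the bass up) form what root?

Reordering D#, E#, G#, B# into stacked thirds gives E#–G#–B#–D#; the bottom of that stack, E#, is the root.

E#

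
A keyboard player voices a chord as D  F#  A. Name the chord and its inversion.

The pitch classes D, F#, A arrange in thirds as D–F#–A: a D major triad.
With the root (D) in the bass, the chord is in root position (figured bass 5/3).

D major, root position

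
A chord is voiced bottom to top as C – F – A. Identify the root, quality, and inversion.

The distinct note names are C, F, A. Stacked in thirds they read F–A–C, which is a major triad on F.
The lowest note is C, the fifth of the chord, so this is second inversion (figured bass 6/4).

F major, second inversion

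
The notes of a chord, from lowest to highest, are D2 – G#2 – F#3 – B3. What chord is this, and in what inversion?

The pitch classes D, G#, F#, B arrange in thirds as G#–B–D–F#: a G# half-diminished seventh chord.
With the fifth (D) in the bass, the chord is in second inversion (figured bass 4/3).

G# half-diminished seventh, second inversion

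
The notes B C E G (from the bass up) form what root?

B, C, E, G are the tones of a C major seventh chord (C–E–G–B), making C the root.

C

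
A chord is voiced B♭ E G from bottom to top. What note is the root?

E

Reordering Bb, E, G into stacked thirds gives E–G–Bb; the bottom of that stack, E, is the root.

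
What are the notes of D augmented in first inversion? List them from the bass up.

Spelling D augmented: D–F#–A#. In first inversion the third is bass, giving F#, A#, D from the bottom.

F#, A#, D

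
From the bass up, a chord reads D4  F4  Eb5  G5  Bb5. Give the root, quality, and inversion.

Eb major ninth, third inversion

The pitch classes D, F, Eb, G, Bb arrange in thirds as Eb–G–Bb–D–F: an Eb major ninth chord.
D is the seventh of Eb major ninth; seventh in the bass means third inversion.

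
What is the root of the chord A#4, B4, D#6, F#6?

The distinct letter names are A#, B, D#, F#. Arranged as a stack of thirds they read B–D#–F#–A#, so B is the root (a B major seventh chord).

B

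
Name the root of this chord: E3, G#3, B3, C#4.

E, G#, B, C# are the tones of a C# minor seventh chord (C#–E–G#–B), making C# the root.

C#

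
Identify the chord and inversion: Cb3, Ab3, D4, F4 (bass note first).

D diminished seventh, third inversion

The distinct note names are Cb, Ab, D, F. Stacked in thirds they read D–F–Ab–Cb, which is a diminished seventh chord on D.
The lowest note is Cb, the seventh of the chord, so this is third inversion (figured bass 4/2).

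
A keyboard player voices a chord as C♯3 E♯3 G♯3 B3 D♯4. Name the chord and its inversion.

The distinct note names are C#, E#, G#, B, D#. Stacked in thirds they read C#–E#–G#–B–D#, which is a dominant ninth chord on C#.
With the root (C#) in the bass, the chord is in root position.

C# dominant ninth, root position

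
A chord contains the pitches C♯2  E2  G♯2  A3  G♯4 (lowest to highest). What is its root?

A

C#, E, G#, A are the tones of an A major seventh chord (A–C#–E–G#), making A the root.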